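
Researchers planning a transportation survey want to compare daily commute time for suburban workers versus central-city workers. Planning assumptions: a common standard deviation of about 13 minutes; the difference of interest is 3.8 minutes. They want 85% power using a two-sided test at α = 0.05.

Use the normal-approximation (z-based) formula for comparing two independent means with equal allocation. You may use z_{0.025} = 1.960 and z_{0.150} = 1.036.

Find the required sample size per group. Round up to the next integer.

n = (z_{α/2} + z_β)² · (σ₁² + σ₂²) / δ²
  = (1.960 + 1.036)² · (2·13² = 338) / 3.8²
  = 8.9760 · 338 / 14.44
  = 210.10
Round up → n = 211 per group.

n = 211 per group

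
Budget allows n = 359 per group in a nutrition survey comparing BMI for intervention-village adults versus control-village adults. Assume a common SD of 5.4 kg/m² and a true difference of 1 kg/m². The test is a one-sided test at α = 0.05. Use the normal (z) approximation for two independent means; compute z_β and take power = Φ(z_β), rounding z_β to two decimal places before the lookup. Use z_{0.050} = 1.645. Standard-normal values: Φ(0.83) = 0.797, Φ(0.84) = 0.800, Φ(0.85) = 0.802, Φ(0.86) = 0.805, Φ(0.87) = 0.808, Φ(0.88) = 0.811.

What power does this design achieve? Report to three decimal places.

Power ≈ 0.800

z_β = δ·√(n/(σ₁²+σ₂²)) − z_α
    = 1 · √(359/58.32) − 1.645
    = 1 · 2.48107 − 1.645
    = 2.4811 − 1.645 = 0.8361 → 0.84
Power = Φ(0.84) = 0.800.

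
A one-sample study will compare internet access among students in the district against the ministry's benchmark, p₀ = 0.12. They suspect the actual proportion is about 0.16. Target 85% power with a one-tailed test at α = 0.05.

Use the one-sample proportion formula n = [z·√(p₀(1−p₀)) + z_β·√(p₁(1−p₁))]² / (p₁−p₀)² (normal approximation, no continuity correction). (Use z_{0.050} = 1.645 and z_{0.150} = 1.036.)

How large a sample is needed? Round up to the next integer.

n = [z_α·√(p₀q₀) + z_β·√(p₁q₁)]² / (p₁ − p₀)²
  = [1.645·√(0.12·0.88) + 1.036·√(0.16·0.84)]² / (0.04)²
  = [1.645·0.3250 + 1.036·0.3666]² / 0.0016
  = [0.9144]² / 0.0016
  = 522.54
Round up → n = 523.

n = 523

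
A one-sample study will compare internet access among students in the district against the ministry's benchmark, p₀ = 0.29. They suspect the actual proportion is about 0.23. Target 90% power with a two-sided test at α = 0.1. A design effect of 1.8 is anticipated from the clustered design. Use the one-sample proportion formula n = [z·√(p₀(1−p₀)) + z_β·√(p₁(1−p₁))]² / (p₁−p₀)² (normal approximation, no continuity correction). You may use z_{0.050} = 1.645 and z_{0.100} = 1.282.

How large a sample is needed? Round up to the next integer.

n = [z_{α/2}·√(p₀q₀) + z_β·√(p₁q₁)]² / (p₁ − p₀)²
  = [1.645·√(0.29·0.71) + 1.282·√(0.23·0.77)]² / (-0.06)²
  = [1.645·0.4538 + 1.282·0.4208]² / 0.0036
  = [1.2859]² / 0.0036
  = 459.35
Design effect: 1.8 × 459.35 = 826.83.
Round up → n = 827.

n = 827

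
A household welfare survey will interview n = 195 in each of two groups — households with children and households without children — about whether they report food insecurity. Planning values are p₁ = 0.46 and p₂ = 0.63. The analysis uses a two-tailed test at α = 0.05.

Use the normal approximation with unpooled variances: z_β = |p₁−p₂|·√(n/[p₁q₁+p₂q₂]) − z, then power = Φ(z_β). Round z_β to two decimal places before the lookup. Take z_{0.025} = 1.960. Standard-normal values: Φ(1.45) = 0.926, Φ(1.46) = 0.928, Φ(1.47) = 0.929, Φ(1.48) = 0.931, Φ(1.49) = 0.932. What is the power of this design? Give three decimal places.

Power ≈ 0.928

z_β = |p₁−p₂|·√(n/[p₁q₁+p₂q₂]) − z_{α/2}
    = 0.17 · √(195/0.4815) − 1.960
    = 0.17 · 20.1242 − 1.960
    = 3.4211 − 1.960 = 1.4611 → 1.46
Power = Φ(1.46) = 0.928.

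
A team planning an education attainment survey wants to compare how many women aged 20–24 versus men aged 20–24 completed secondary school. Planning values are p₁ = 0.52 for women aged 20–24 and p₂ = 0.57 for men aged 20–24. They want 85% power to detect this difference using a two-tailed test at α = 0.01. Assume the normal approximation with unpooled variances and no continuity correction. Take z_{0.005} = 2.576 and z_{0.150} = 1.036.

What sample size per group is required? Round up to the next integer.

n = 2582 per group

n = (z_{α/2} + z_β)² · [p₁(1−p₁) + p₂(1−p₂)] / (p₁ − p₂)²
  = (2.576 + 1.036)² · (0.52·0.48 + 0.57·0.43) / (-0.05)²
  = (3.612)² · (0.2496 + 0.2451) / 0.0025
  = 13.0465 · 0.4947 / 0.0025
  = 2581.65
Round up → n = 2582 per group.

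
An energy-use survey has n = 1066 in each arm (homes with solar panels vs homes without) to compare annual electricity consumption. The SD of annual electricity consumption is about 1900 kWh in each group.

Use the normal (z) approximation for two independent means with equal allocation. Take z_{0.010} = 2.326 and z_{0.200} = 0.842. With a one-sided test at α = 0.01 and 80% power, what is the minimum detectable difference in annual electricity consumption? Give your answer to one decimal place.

δ = (z_α + z_β) · √((σ₁²+σ₂²)/n)
  = (2.326 + 0.842) · √(7220000/1066)
  = 3.168 · √6773.0
  = 3.168 · 82.2981
  = 260.7205

Minimum detectable difference ≈ 260.7 kWh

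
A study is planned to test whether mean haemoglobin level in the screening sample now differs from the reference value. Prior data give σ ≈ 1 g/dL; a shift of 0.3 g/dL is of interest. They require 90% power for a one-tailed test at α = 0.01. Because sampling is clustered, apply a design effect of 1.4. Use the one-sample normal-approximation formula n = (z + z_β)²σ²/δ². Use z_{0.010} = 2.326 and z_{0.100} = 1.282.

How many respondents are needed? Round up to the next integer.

n = (z_α + z_β)² · σ² / δ²
  = (2.326 + 1.282)² · 1² / 0.3²
  = 13.0177 · 1 / 0.09
  = 144.64
Design effect: 1.4 × 144.64 = 202.50.
Round up → n = 203.

n = 203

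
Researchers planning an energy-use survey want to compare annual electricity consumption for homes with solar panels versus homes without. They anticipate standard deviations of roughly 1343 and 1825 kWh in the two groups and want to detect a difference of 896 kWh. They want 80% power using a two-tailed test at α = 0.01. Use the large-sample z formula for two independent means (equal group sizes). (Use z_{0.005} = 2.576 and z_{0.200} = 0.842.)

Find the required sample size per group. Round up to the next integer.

n = (z_{α/2} + z_β)² · (σ₁² + σ₂²) / δ²
  = (2.576 + 0.842)² · (1343² + 1825² = 5134274) / 896²
  = 11.6827 · 5134274 / 802816
  = 74.71
Round up → n = 75 per group.

n = 75 per group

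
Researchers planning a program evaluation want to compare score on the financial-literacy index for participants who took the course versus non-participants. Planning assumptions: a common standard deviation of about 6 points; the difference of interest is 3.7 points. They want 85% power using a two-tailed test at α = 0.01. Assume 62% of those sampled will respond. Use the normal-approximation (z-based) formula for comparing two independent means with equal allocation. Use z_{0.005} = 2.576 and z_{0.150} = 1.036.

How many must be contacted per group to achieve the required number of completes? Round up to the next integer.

n = 111 per group

n = (z_{α/2} + z_β)² · (σ₁² + σ₂²) / δ²
  = (2.576 + 1.036)² · (2·6² = 72) / 3.7²
  = 13.0465 · 72 / 13.69
  = 68.62
Adjust for 62% response: 68.62 / 0.62 = 110.67.
Round up → n = 111 per group.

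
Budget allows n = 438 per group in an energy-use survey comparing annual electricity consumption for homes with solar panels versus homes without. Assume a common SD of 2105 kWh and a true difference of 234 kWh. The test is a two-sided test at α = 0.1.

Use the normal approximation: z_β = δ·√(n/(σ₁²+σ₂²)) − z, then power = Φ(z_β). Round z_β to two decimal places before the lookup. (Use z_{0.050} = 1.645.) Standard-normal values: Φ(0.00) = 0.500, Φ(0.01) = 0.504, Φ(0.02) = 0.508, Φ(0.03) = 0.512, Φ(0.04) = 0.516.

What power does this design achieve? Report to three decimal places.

z_β = δ·√(n/(σ₁²+σ₂²)) − z_{α/2}
    = 234 · √(438/8862050) − 1.645
    = 234 · 0.00703 − 1.645
    = 1.6451 − 1.645 = 0.0001 → 0.00
Power = Φ(0.00) = 0.500.

Power ≈ 0.500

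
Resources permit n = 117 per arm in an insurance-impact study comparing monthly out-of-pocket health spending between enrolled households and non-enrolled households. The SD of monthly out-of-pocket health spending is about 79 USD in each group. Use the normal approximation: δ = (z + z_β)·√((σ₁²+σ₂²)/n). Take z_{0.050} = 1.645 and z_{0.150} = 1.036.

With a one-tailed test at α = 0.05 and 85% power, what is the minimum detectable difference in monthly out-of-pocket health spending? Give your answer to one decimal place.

Minimum detectable difference ≈ 27.7 USD

δ = (z_α + z_β) · √((σ₁²+σ₂²)/n)
  = (1.645 + 1.036) · √(12482/117)
  = 2.681 · √106.6838
  = 2.681 · 10.3288
  = 27.6915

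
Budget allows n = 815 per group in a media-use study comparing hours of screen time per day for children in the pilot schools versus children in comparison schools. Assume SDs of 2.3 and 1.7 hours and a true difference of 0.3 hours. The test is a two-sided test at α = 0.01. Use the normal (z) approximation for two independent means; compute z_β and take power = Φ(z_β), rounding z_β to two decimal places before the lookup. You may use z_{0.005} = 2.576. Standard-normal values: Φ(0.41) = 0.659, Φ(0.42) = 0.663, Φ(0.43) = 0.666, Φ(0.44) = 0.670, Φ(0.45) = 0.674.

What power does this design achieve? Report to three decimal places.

z_β = δ·√(n/(σ₁²+σ₂²)) − z_{α/2}
    = 0.3 · √(815/8.18) − 2.576
    = 0.3 · 9.98165 − 2.576
    = 2.9945 − 2.576 = 0.4185 → 0.42
Power = Φ(0.42) = 0.663.

Power ≈ 0.663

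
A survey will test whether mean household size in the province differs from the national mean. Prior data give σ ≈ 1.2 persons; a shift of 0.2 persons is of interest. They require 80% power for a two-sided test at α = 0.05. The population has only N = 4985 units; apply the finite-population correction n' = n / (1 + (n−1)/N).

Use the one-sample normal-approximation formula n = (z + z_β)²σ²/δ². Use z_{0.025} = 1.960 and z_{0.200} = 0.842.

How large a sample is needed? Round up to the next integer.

n = (z_{α/2} + z_β)² · σ² / δ²
  = (1.960 + 0.842)² · 1.2² / 0.2²
  = 7.8512 · 1.44 / 0.04
  = 282.64
Finite-population correction (N = 4985): 282.64 / (1 + (282.64 − 1)/4985) = 267.53.
Round up → n = 268.

n = 268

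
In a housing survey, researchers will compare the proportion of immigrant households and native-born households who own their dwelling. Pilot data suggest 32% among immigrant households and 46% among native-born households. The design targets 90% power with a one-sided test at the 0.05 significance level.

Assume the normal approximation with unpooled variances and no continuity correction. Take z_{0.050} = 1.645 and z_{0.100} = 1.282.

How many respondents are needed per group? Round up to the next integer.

n = (z_α + z_β)² · [p₁(1−p₁) + p₂(1−p₂)] / (p₁ − p₂)²
  = (1.645 + 1.282)² · (0.32·0.68 + 0.46·0.54) / (-0.14)²
  = (2.927)² · (0.2176 + 0.2484) / 0.0196
  = 8.5673 · 0.4660 / 0.0196
  = 203.69
Round up → n = 204 per group.

n = 204 per group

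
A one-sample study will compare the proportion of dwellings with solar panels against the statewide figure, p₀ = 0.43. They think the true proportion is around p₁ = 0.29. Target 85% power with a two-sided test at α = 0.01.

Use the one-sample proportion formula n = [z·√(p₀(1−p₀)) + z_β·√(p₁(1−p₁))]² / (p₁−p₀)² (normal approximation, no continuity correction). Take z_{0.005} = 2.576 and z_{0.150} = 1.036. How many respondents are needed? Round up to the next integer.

n = [z_{α/2}·√(p₀q₀) + z_β·√(p₁q₁)]² / (p₁ − p₀)²
  = [2.576·√(0.43·0.57) + 1.036·√(0.29·0.71)]² / (-0.14)²
  = [2.576·0.4951 + 1.036·0.4538]² / 0.0196
  = [1.7454]² / 0.0196
  = 155.43
Round up → n = 156.

n = 156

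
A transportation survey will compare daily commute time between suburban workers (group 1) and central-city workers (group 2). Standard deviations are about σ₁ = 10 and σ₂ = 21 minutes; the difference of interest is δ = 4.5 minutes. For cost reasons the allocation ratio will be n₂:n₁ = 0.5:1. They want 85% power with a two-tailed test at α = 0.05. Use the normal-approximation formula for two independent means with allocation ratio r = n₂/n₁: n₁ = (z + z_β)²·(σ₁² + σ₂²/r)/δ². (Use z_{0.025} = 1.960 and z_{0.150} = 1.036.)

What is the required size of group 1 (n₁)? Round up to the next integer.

n₁ = (z_{α/2} + z_β)² · (σ₁² + σ₂²/r) / δ²
   = (1.960 + 1.036)² · (10² + 21²/0.5) / 4.5²
   = 8.9760 · (100 + 882) / 20.25
   = 8.9760 · 982 / 20.25
   = 435.28
Round up → n₁ = 436; n₂ = r·n₁ = 0.5 × 436 = 218.

n₁ = 436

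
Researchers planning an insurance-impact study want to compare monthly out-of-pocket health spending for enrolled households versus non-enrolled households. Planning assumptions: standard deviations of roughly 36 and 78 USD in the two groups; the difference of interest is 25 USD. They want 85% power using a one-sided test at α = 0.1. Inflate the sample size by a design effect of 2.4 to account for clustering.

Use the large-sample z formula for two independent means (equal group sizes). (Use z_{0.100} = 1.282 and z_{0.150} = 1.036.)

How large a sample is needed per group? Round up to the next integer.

n = (z_α + z_β)² · (σ₁² + σ₂²) / δ²
  = (1.282 + 1.036)² · (36² + 78² = 7380) / 25²
  = 5.3731 · 7380 / 625
  = 63.45
Design effect: 2.4 × 63.45 = 152.27.
Round up → n = 153 per group.

n = 153 per group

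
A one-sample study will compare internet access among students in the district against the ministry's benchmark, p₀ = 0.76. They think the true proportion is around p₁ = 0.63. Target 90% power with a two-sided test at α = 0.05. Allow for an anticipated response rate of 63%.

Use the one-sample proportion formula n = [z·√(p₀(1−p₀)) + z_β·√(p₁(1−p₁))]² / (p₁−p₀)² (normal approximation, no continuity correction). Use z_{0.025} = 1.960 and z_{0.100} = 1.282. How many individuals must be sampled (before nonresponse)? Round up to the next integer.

n = 200

n = [z_{α/2}·√(p₀q₀) + z_β·√(p₁q₁)]² / (p₁ − p₀)²
  = [1.960·√(0.76·0.24) + 1.282·√(0.63·0.37)]² / (-0.13)²
  = [1.960·0.4271 + 1.282·0.4828]² / 0.0169
  = [1.4560]² / 0.0169
  = 125.45
Adjust for 63% response: 125.45 / 0.63 = 199.12.
Round up → n = 200.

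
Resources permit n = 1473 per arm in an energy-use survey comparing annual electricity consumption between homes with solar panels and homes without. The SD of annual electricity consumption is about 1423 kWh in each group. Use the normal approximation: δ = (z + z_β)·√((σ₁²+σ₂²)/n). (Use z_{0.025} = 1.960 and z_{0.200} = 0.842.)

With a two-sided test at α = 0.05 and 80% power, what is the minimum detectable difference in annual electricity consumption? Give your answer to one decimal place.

Minimum detectable difference ≈ 146.9 kWh

δ = (z_{α/2} + z_β) · √((σ₁²+σ₂²)/n)
  = (1.960 + 0.842) · √(4049858/1473)
  = 2.802 · √2749.4
  = 2.802 · 52.4347
  = 146.9219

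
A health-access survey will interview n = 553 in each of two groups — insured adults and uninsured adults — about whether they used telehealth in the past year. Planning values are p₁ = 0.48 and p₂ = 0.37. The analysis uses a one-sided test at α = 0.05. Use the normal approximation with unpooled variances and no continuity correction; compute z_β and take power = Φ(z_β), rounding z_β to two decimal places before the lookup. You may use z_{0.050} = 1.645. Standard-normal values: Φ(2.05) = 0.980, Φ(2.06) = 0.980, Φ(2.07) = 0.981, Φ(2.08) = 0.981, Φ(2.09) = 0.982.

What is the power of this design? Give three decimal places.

Power ≈ 0.981

z_β = |p₁−p₂|·√(n/[p₁q₁+p₂q₂]) − z_α
    = 0.11 · √(553/0.4827) − 1.645
    = 0.11 · 33.8473 − 1.645
    = 3.7232 − 1.645 = 2.0782 → 2.08
Power = Φ(2.08) = 0.981.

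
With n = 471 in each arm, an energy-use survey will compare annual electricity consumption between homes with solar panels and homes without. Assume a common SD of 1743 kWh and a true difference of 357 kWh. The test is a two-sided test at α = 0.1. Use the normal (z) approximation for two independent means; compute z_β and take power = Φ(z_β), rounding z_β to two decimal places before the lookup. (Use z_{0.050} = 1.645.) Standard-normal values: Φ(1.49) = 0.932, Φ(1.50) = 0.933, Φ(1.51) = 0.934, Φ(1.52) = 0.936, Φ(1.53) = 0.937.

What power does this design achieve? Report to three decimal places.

z_β = δ·√(n/(σ₁²+σ₂²)) − z_{α/2}
    = 357 · √(471/6076098) − 1.645
    = 357 · 0.00880 − 1.645
    = 3.1432 − 1.645 = 1.4982 → 1.50
Power = Φ(1.50) = 0.933.

Power ≈ 0.933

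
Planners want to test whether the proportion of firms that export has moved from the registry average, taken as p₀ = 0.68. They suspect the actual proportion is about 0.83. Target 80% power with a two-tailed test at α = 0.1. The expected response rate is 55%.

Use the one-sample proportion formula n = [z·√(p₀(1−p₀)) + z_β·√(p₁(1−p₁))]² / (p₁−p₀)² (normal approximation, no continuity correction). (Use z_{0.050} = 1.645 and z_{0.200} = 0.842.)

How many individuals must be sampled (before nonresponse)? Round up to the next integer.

n = [z_{α/2}·√(p₀q₀) + z_β·√(p₁q₁)]² / (p₁ − p₀)²
  = [1.645·√(0.68·0.32) + 0.842·√(0.83·0.17)]² / (0.15)²
  = [1.645·0.4665 + 0.842·0.3756]² / 0.0225
  = [1.0836]² / 0.0225
  = 52.19
Adjust for 55% response: 52.19 / 0.55 = 94.89.
Round up → n = 95.

n = 95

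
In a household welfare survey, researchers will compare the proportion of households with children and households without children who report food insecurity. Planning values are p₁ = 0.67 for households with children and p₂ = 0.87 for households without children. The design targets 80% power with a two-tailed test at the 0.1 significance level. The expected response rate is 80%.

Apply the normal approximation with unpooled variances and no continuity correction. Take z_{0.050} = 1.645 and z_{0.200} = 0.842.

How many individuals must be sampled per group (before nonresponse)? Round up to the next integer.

n = 65 per group

n = (z_{α/2} + z_β)² · [p₁(1−p₁) + p₂(1−p₂)] / (p₁ − p₂)²
  = (1.645 + 0.842)² · (0.67·0.33 + 0.87·0.13) / (-0.20)²
  = (2.487)² · (0.2211 + 0.1131) / 0.0400
  = 6.1852 · 0.3342 / 0.0400
  = 51.68
Adjust for 80% response: 51.68 / 0.80 = 64.60.
Round up → n = 65 per group.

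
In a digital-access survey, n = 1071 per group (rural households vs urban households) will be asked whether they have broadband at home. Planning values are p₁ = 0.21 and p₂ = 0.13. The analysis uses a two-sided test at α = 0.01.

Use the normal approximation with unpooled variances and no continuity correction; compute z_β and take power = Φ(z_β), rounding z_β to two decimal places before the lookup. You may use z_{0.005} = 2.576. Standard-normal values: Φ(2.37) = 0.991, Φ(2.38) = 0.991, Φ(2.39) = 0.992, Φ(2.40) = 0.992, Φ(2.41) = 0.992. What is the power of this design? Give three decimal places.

Power ≈ 0.991

z_β = |p₁−p₂|·√(n/[p₁q₁+p₂q₂]) − z_{α/2}
    = 0.08 · √(1071/0.2790) − 2.576
    = 0.08 · 61.9573 − 2.576
    = 4.9566 − 2.576 = 2.3806 → 2.38
Power = Φ(2.38) = 0.991.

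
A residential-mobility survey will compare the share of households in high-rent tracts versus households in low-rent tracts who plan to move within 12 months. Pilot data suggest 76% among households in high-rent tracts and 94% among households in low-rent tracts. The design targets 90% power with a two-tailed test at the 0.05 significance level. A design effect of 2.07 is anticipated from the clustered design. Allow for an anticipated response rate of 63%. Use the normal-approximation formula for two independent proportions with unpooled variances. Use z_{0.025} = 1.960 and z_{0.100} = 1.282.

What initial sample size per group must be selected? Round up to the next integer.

n = 255 per group

n = (z_{α/2} + z_β)² · [p₁(1−p₁) + p₂(1−p₂)] / (p₁ − p₂)²
  = (1.960 + 1.282)² · (0.76·0.24 + 0.94·0.06) / (-0.18)²
  = (3.242)² · (0.1824 + 0.0564) / 0.0324
  = 10.5106 · 0.2388 / 0.0324
  = 77.47
Design effect: 2.07 × 77.47 = 160.36.
Adjust for 63% response: 160.36 / 0.63 = 254.53.
Round up → n = 255 per group.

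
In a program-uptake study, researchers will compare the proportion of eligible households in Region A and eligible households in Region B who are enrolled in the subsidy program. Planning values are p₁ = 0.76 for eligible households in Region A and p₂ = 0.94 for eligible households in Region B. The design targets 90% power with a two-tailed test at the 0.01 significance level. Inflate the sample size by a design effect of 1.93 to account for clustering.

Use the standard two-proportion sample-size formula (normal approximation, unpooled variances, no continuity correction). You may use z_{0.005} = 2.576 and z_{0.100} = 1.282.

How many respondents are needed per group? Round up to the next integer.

n = (z_{α/2} + z_β)² · [p₁(1−p₁) + p₂(1−p₂)] / (p₁ − p₂)²
  = (2.576 + 1.282)² · (0.76·0.24 + 0.94·0.06) / (-0.18)²
  = (3.858)² · (0.1824 + 0.0564) / 0.0324
  = 14.8842 · 0.2388 / 0.0324
  = 109.70
Design effect: 1.93 × 109.70 = 211.72.
Round up → n = 212 per group.

n = 212 per group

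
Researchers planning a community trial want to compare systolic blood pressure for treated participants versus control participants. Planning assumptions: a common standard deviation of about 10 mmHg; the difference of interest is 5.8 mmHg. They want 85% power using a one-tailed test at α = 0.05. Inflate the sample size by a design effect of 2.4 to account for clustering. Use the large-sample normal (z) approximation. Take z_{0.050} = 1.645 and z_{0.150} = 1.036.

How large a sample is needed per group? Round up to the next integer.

n = 103 per group

n = (z_α + z_β)² · (σ₁² + σ₂²) / δ²
  = (1.645 + 1.036)² · (2·10² = 200) / 5.8²
  = 7.1878 · 200 / 33.64
  = 42.73
Design effect: 2.4 × 42.73 = 102.56.
Round up → n = 103 per group.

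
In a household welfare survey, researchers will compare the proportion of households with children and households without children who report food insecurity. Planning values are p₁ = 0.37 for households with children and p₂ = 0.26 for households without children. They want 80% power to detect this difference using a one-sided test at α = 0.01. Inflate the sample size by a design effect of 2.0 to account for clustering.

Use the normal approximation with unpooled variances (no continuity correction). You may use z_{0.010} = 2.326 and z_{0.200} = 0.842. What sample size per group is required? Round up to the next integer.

n = 706 per group

n = (z_α + z_β)² · [p₁(1−p₁) + p₂(1−p₂)] / (p₁ − p₂)²
  = (2.326 + 0.842)² · (0.37·0.63 + 0.26·0.74) / (0.11)²
  = (3.168)² · (0.2331 + 0.1924) / 0.0121
  = 10.0362 · 0.4255 / 0.0121
  = 352.93
Design effect: 2.0 × 352.93 = 705.85.
Round up → n = 706 per group.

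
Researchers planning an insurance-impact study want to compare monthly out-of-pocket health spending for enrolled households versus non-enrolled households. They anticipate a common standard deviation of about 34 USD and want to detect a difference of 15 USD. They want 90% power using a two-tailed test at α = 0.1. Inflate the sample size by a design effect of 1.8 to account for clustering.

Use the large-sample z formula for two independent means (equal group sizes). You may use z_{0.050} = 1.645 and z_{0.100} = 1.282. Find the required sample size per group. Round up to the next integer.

n = (z_{α/2} + z_β)² · (σ₁² + σ₂²) / δ²
  = (1.645 + 1.282)² · (2·34² = 2312) / 15²
  = 8.5673 · 2312 / 225
  = 88.03
Design effect: 1.8 × 88.03 = 158.46.
Round up → n = 159 per group.

n = 159 per group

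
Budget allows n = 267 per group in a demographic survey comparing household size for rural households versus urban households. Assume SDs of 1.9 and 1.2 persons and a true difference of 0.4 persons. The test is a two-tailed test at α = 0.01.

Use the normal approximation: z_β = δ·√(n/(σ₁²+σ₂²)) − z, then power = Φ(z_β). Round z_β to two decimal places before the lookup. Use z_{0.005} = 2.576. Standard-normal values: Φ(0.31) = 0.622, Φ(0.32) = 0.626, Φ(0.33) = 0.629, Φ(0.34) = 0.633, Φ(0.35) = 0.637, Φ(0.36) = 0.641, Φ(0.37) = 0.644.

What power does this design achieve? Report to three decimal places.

Power ≈ 0.629

z_β = δ·√(n/(σ₁²+σ₂²)) − z_{α/2}
    = 0.4 · √(267/5.05) − 2.576
    = 0.4 · 7.27126 − 2.576
    = 2.9085 − 2.576 = 0.3325 → 0.33
Power = Φ(0.33) = 0.629.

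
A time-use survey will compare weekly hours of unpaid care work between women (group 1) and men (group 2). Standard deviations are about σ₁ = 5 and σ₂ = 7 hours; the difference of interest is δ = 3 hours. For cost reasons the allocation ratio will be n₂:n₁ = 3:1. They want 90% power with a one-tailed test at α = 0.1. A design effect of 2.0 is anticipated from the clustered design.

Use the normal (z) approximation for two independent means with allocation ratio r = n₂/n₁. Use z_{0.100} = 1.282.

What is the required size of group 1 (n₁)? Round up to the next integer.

n₁ = (z_α + z_β)² · (σ₁² + σ₂²/r) / δ²
   = (1.282 + 1.282)² · (5² + 7²/3) / 3²
   = 6.5741 · (25 + 16.3333) / 9
   = 6.5741 · 41.3333 / 9
   = 30.19
Design effect: 2.0 × 30.19 = 60.38.
Round up → n₁ = 61; n₂ = r·n₁ = 3 × 61 = 183.

n₁ = 61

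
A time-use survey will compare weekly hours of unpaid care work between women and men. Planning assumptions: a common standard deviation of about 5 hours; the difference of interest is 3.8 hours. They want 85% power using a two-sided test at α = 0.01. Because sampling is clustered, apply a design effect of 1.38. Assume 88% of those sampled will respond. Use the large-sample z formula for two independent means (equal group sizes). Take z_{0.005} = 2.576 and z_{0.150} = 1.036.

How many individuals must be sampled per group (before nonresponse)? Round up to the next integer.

n = 71 per group

n = (z_{α/2} + z_β)² · (σ₁² + σ₂²) / δ²
  = (2.576 + 1.036)² · (2·5² = 50) / 3.8²
  = 13.0465 · 50 / 14.44
  = 45.18
Design effect: 1.38 × 45.18 = 62.34.
Adjust for 88% response: 62.34 / 0.88 = 70.84.
Round up → n = 71 per group.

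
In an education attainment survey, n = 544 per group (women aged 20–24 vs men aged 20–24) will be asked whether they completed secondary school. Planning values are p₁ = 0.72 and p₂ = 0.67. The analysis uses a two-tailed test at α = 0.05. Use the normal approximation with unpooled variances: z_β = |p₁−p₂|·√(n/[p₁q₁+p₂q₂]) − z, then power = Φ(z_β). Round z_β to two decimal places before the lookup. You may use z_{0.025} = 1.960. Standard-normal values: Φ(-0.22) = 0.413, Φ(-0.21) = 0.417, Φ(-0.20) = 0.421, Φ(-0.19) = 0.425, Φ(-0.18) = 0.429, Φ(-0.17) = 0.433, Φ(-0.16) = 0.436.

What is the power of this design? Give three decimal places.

z_β = |p₁−p₂|·√(n/[p₁q₁+p₂q₂]) − z_{α/2}
    = 0.05 · √(544/0.4227) − 1.960
    = 0.05 · 35.8743 − 1.960
    = 1.7937 − 1.960 = -0.1663 → -0.17
Power = Φ(-0.17) = 0.433.

Power ≈ 0.433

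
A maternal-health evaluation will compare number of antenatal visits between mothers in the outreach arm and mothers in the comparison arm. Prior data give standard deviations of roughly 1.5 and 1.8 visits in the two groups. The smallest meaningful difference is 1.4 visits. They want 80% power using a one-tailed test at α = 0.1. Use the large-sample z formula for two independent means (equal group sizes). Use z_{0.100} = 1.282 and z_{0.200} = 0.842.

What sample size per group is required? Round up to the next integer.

n = (z_α + z_β)² · (σ₁² + σ₂²) / δ²
  = (1.282 + 0.842)² · (1.5² + 1.8² = 5.49) / 1.4²
  = 4.5114 · 5.49 / 1.96
  = 12.64
Round up → n = 13 per group.

n = 13 per group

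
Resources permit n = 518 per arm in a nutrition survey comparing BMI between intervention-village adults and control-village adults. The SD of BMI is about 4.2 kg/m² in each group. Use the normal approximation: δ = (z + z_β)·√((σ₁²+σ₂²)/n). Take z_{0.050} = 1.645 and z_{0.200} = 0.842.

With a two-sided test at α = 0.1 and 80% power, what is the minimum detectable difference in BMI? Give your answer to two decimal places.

Minimum detectable difference ≈ 0.65 kg/m²

δ = (z_{α/2} + z_β) · √((σ₁²+σ₂²)/n)
  = (1.645 + 0.842) · √(35.28/518)
  = 2.487 · √0.06811
  = 2.487 · 0.2610
  = 0.6490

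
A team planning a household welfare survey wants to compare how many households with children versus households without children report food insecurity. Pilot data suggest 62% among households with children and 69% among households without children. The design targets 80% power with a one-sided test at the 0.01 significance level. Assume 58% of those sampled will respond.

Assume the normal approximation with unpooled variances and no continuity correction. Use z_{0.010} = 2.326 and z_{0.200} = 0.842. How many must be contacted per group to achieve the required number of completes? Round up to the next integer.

n = 1588 per group

n = (z_α + z_β)² · [p₁(1−p₁) + p₂(1−p₂)] / (p₁ − p₂)²
  = (2.326 + 0.842)² · (0.62·0.38 + 0.69·0.31) / (-0.07)²
  = (3.168)² · (0.2356 + 0.2139) / 0.0049
  = 10.0362 · 0.4495 / 0.0049
  = 920.67
Adjust for 58% response: 920.67 / 0.58 = 1587.36.
Round up → n = 1588 per group.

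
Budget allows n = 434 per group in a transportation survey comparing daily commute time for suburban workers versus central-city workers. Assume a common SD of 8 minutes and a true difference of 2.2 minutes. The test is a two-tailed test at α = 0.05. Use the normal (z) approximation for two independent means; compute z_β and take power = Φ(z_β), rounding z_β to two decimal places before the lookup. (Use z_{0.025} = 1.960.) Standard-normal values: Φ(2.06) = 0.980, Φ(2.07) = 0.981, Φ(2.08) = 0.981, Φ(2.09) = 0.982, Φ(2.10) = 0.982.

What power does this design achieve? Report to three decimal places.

z_β = δ·√(n/(σ₁²+σ₂²)) − z_{α/2}
    = 2.2 · √(434/128) − 1.960
    = 2.2 · 1.84136 − 1.960
    = 4.0510 − 1.960 = 2.0910 → 2.09
Power = Φ(2.09) = 0.982.

Power ≈ 0.982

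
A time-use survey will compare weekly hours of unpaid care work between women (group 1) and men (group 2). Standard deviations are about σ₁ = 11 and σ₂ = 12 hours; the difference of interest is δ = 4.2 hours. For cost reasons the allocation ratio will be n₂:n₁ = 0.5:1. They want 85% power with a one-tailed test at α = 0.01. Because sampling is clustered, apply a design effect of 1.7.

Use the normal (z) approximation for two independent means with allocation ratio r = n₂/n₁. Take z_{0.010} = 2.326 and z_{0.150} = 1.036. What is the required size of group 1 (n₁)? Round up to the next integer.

n₁ = 446

n₁ = (z_α + z_β)² · (σ₁² + σ₂²/r) / δ²
   = (2.326 + 1.036)² · (11² + 12²/0.5) / 4.2²
   = 11.3030 · (121 + 288) / 17.64
   = 11.3030 · 409 / 17.64
   = 262.07
Design effect: 1.7 × 262.07 = 445.52.
Round up → n₁ = 446; n₂ = r·n₁ = 0.5 × 446 = 223.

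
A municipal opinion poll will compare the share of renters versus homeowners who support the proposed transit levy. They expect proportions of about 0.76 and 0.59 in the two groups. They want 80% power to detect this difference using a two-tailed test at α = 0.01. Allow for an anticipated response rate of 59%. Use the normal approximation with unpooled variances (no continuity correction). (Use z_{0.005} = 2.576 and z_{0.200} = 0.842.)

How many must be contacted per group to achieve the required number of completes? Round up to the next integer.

n = (z_{α/2} + z_β)² · [p₁(1−p₁) + p₂(1−p₂)] / (p₁ − p₂)²
  = (2.576 + 0.842)² · (0.76·0.24 + 0.59·0.41) / (0.17)²
  = (3.418)² · (0.1824 + 0.2419) / 0.0289
  = 11.6827 · 0.4243 / 0.0289
  = 171.52
Adjust for 59% response: 171.52 / 0.59 = 290.71.
Round up → n = 291 per group.

n = 291 per group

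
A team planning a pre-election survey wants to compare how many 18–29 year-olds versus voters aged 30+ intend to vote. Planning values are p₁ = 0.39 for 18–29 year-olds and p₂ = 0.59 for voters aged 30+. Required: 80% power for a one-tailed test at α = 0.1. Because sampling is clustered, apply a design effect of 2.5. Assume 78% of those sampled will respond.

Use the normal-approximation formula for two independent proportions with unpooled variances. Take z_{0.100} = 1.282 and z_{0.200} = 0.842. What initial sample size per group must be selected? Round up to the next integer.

n = (z_α + z_β)² · [p₁(1−p₁) + p₂(1−p₂)] / (p₁ − p₂)²
  = (1.282 + 0.842)² · (0.39·0.61 + 0.59·0.41) / (-0.20)²
  = (2.124)² · (0.2379 + 0.2419) / 0.0400
  = 4.5114 · 0.4798 / 0.0400
  = 54.11
Design effect: 2.5 × 54.11 = 135.28.
Adjust for 78% response: 135.28 / 0.78 = 173.44.
Round up → n = 174 per group.

n = 174 per group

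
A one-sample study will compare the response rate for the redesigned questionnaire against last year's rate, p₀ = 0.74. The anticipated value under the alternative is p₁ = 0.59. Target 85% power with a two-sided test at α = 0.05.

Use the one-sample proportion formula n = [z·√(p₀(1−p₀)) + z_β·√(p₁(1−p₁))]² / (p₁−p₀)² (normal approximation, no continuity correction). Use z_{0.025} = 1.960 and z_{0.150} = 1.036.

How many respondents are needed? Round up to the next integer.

n = [z_{α/2}·√(p₀q₀) + z_β·√(p₁q₁)]² / (p₁ − p₀)²
  = [1.960·√(0.74·0.26) + 1.036·√(0.59·0.41)]² / (-0.15)²
  = [1.960·0.4386 + 1.036·0.4918]² / 0.0225
  = [1.3693]² / 0.0225
  = 83.33
Round up → n = 84.

n = 84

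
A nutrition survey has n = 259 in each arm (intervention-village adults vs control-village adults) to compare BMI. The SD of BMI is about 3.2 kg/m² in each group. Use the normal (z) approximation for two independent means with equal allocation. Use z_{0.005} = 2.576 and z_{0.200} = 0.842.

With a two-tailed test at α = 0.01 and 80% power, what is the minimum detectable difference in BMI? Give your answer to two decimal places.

Minimum detectable difference ≈ 0.96 kg/m²

δ = (z_{α/2} + z_β) · √((σ₁²+σ₂²)/n)
  = (2.576 + 0.842) · √(20.48/259)
  = 3.418 · √0.07907
  = 3.418 · 0.2812
  = 0.9611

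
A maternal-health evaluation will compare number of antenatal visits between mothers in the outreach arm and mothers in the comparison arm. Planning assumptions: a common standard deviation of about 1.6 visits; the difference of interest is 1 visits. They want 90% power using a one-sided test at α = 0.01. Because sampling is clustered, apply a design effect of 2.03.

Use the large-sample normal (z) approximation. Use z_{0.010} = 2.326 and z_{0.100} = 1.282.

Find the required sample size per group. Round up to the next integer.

n = (z_α + z_β)² · (σ₁² + σ₂²) / δ²
  = (2.326 + 1.282)² · (2·1.6² = 5.12) / 1²
  = 13.0177 · 5.12 / 1
  = 66.65
Design effect: 2.03 × 66.65 = 135.30.
Round up → n = 136 per group.

n = 136 per group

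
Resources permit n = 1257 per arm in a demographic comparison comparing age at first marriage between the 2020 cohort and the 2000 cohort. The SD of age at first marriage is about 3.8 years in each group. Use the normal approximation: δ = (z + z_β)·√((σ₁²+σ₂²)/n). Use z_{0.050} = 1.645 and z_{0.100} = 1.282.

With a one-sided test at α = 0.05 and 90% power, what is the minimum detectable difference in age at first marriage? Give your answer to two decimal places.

Minimum detectable difference ≈ 0.44 years

δ = (z_α + z_β) · √((σ₁²+σ₂²)/n)
  = (1.645 + 1.282) · √(28.88/1257)
  = 2.927 · √0.02298
  = 2.927 · 0.1516
  = 0.4437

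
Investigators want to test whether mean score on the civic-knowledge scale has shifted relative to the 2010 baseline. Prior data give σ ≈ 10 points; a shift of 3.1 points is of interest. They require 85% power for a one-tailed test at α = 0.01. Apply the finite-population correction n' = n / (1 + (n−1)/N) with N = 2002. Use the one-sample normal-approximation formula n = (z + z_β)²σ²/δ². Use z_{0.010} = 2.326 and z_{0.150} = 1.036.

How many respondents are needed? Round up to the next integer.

n = (z_α + z_β)² · σ² / δ²
  = (2.326 + 1.036)² · 10² / 3.1²
  = 11.3030 · 100 / 9.61
  = 117.62
Finite-population correction (N = 2002): 117.62 / (1 + (117.62 − 1)/2002) = 111.14.
Round up → n = 112.

n = 112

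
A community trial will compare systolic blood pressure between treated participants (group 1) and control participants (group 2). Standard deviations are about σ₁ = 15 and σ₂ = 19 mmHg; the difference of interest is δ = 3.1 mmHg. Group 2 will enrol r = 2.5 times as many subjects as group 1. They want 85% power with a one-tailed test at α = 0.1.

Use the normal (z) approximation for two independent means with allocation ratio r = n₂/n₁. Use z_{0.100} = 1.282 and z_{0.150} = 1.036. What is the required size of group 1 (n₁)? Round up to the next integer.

n₁ = (z_α + z_β)² · (σ₁² + σ₂²/r) / δ²
   = (1.282 + 1.036)² · (15² + 19²/2.5) / 3.1²
   = 5.3731 · (225 + 144.4) / 9.61
   = 5.3731 · 369.4 / 9.61
   = 206.54
Round up → n₁ = 207; n₂ = r·n₁ = 2.5 × 207 = 518.

n₁ = 207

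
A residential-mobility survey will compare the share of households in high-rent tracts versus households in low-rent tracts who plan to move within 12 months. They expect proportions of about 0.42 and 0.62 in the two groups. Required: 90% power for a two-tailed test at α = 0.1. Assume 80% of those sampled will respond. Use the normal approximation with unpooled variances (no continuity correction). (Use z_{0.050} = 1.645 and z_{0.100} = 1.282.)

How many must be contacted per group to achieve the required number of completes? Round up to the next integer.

n = 129 per group

n = (z_{α/2} + z_β)² · [p₁(1−p₁) + p₂(1−p₂)] / (p₁ − p₂)²
  = (1.645 + 1.282)² · (0.42·0.58 + 0.62·0.38) / (-0.20)²
  = (2.927)² · (0.2436 + 0.2356) / 0.0400
  = 8.5673 · 0.4792 / 0.0400
  = 102.64
Adjust for 80% response: 102.64 / 0.80 = 128.30.
Round up → n = 129 per group.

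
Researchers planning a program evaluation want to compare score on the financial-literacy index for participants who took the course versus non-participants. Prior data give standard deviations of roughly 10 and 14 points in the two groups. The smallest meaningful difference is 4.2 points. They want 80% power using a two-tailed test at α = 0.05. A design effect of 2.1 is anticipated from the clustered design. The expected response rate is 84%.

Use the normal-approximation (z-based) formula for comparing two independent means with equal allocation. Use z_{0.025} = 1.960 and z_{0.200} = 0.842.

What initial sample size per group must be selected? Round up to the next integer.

n = (z_{α/2} + z_β)² · (σ₁² + σ₂²) / δ²
  = (1.960 + 0.842)² · (10² + 14² = 296) / 4.2²
  = 7.8512 · 296 / 17.64
  = 131.74
Design effect: 2.1 × 131.74 = 276.66.
Adjust for 84% response: 276.66 / 0.84 = 329.36.
Round up → n = 330 per group.

n = 330 per group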